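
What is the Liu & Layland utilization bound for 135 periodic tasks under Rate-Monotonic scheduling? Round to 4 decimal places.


Compute 2^(1/135) = 1.0051476273
Subtract 1: 1.0051476273 - 1 = 0.0051476273
Multiply by n: 135 * 0.0051476273 = 0.6949296855
Round to 4 dp: 0.6949

0.6949


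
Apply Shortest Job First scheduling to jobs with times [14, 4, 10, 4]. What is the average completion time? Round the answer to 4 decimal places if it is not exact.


SJF order (ascending): [4, 4, 10, 14]
Completion times:
  Job 1: burst=4, C=4
  Job 2: burst=4, C=8
  Job 3: burst=10, C=18
  Job 4: burst=14, C=32
Average completion = 62/4 = 15.5

15.5


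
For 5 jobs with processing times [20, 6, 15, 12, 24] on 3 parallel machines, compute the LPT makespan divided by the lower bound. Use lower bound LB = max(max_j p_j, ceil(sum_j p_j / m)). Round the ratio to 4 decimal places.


LPT order: [24, 20, 15, 12, 6]
Machine loads after assignment: [24, 26, 27]
LPT makespan = 27
Lower bound = max(max_job, ceil(total/3)) = max(24, 26) = 26
Ratio = 27 / 26 = 1.0385

1.0385


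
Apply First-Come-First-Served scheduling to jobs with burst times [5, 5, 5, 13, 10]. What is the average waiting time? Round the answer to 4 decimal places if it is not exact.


FCFS order (as given): [5, 5, 5, 13, 10]
Waiting times:
  Job 1: wait = 0
  Job 2: wait = 5
  Job 3: wait = 10
  Job 4: wait = 15
  Job 5: wait = 28
Sum of waiting times = 58
Average waiting time = 58/5 = 11.6

11.6


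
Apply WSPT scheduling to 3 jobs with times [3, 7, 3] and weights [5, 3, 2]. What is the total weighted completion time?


Compute p/w ratios and sort ascending (WSPT): [(3, 5), (3, 2), (7, 3)]
Compute weighted completion times:
  Job (p=3,w=5): C=3, w*C=5*3=15
  Job (p=3,w=2): C=6, w*C=2*6=12
  Job (p=7,w=3): C=13, w*C=3*13=39
Total weighted completion time = 66

66


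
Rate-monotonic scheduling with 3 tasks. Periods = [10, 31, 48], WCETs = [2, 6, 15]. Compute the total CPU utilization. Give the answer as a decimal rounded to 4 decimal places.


Compute individual utilizations (exact fractions):
  Task 1: C/T = 2/10 = 1/5 (approx. 0.2)
  Task 2: C/T = 6/31 (approx. 0.1935)
  Task 3: C/T = 15/48 = 5/16 (approx. 0.3125)
Total utilization U = 1/5 + 6/31 + 5/16 = 1751/2480
Rounded to 4 decimal places: U = 0.7060
RM (Liu & Layland) bound for 3 tasks = 0.779763; compare with U = 1751/2480 (approx. 0.706048)
U <= bound, so schedulable by RM sufficient condition.

0.7060


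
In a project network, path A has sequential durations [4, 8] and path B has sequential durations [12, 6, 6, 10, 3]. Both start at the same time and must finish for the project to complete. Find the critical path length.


Path A total = 4 + 8 = 12
Path B total = 12 + 6 + 6 + 10 + 3 = 37
Critical path = longest path = max(12, 37) = 37

37


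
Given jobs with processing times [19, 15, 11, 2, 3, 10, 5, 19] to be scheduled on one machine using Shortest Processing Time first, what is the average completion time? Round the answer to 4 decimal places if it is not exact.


Sort jobs by processing time (SPT order): [2, 3, 5, 10, 11, 15, 19, 19]
Compute completion times sequentially:
  Job 1: processing = 2, completes at 2
  Job 2: processing = 3, completes at 5
  Job 3: processing = 5, completes at 10
  Job 4: processing = 10, completes at 20
  Job 5: processing = 11, completes at 31
  Job 6: processing = 15, completes at 46
  Job 7: processing = 19, completes at 65
  Job 8: processing = 19, completes at 84
Sum of completion times = 263
Average completion time = 263/8 = 32.875

32.875


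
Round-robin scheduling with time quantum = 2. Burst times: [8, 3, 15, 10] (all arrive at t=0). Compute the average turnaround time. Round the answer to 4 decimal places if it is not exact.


Time quantum = 2
Execution trace:
  J1 runs 2 units, time = 2
  J2 runs 2 units, time = 4
  J3 runs 2 units, time = 6
  J4 runs 2 units, time = 8
  J1 runs 2 units, time = 10
  J2 runs 1 units, time = 11
  J3 runs 2 units, time = 13
  J4 runs 2 units, time = 15
  J1 runs 2 units, time = 17
  J3 runs 2 units, time = 19
  J4 runs 2 units, time = 21
  J1 runs 2 units, time = 23
  J3 runs 2 units, time = 25
  J4 runs 2 units, time = 27
  J3 runs 2 units, time = 29
  J4 runs 2 units, time = 31
  J3 runs 2 units, time = 33
  J3 runs 2 units, time = 35
  J3 runs 1 units, time = 36
Finish times: [23, 11, 36, 31]
Average turnaround = 101/4 = 25.25

25.25


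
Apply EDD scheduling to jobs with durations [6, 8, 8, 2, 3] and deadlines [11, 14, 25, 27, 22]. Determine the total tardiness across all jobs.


Sort by due date (EDD order): [(6, 11), (8, 14), (3, 22), (8, 25), (2, 27)]
Compute completion times and tardiness:
  Job 1: p=6, d=11, C=6, tardiness=max(0,6-11)=0
  Job 2: p=8, d=14, C=14, tardiness=max(0,14-14)=0
  Job 3: p=3, d=22, C=17, tardiness=max(0,17-22)=0
  Job 4: p=8, d=25, C=25, tardiness=max(0,25-25)=0
  Job 5: p=2, d=27, C=27, tardiness=max(0,27-27)=0
Total tardiness = 0

0


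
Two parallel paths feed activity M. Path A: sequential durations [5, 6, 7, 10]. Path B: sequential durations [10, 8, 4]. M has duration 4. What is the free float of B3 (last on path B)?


ES(B3) = sum of predecessors on chain B = 18
EF(B3) = ES + duration = 18 + 4 = 22
Successor of B3 is M. ES(M) = max(sum(A), sum(B)) = max(28, 22) = 28
Free float = ES(successor) - EF(current) = 28 - 22 = 6

6


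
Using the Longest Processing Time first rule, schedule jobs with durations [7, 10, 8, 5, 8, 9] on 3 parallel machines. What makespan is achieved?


Sort jobs in decreasing order (LPT): [10, 9, 8, 8, 7, 5]
Assign each job to the least loaded machine:
  Machine 1: jobs [10, 5], load = 15
  Machine 2: jobs [9, 7], load = 16
  Machine 3: jobs [8, 8], load = 16
Makespan = max load = 16

16


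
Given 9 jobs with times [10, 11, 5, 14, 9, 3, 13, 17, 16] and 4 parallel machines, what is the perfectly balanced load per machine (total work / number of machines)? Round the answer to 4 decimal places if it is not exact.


Total processing time = 10 + 11 + 5 + 14 + 9 + 3 + 13 + 17 + 16 = 98
Number of machines = 4
Ideal balanced load = 98 / 4 = 24.5

24.5


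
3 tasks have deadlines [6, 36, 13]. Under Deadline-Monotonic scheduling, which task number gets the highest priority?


Sort tasks by relative deadline (ascending):
  Task 1: deadline = 6
  Task 3: deadline = 13
  Task 2: deadline = 36
Priority order (highest first): [1, 3, 2]
Highest priority task = 1

1


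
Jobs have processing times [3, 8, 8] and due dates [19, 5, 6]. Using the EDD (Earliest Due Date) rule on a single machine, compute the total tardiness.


Sort by due date (EDD order): [(8, 5), (8, 6), (3, 19)]
Compute completion times and tardiness:
  Job 1: p=8, d=5, C=8, tardiness=max(0,8-5)=3
  Job 2: p=8, d=6, C=16, tardiness=max(0,16-6)=10
  Job 3: p=3, d=19, C=19, tardiness=max(0,19-19)=0
Total tardiness = 13

13


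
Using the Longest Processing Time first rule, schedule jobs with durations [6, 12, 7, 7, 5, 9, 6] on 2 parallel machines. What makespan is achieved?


Sort jobs in decreasing order (LPT): [12, 9, 7, 7, 6, 6, 5]
Assign each job to the least loaded machine:
  Machine 1: jobs [12, 7, 6], load = 25
  Machine 2: jobs [9, 7, 6, 5], load = 27
Makespan = max load = 27

27


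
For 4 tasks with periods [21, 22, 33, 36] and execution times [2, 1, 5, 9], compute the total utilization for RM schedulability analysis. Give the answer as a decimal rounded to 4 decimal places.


Compute individual utilizations (exact fractions):
  Task 1: C/T = 2/21 (approx. 0.0952)
  Task 2: C/T = 1/22 (approx. 0.0455)
  Task 3: C/T = 5/33 (approx. 0.1515)
  Task 4: C/T = 9/36 = 1/4 (approx. 0.25)
Total utilization U = 2/21 + 1/22 + 5/33 + 1/4 = 167/308
Rounded to 4 decimal places: U = 0.5422
RM (Liu & Layland) bound for 4 tasks = 0.756828; compare with U = 167/308 (approx. 0.542208)
U <= bound, so schedulable by RM sufficient condition.

0.5422


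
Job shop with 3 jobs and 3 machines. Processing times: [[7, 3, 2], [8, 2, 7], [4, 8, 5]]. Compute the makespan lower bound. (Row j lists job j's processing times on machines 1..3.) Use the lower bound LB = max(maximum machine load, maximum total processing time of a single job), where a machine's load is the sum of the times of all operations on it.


Machine loads:
  Machine 1: 7 + 8 + 4 = 19
  Machine 2: 3 + 2 + 8 = 13
  Machine 3: 2 + 7 + 5 = 14
Max machine load = 19
Job totals:
  Job 1: 12
  Job 2: 17
  Job 3: 17
Max job total = 17
Lower bound = max(19, 17) = 19

19


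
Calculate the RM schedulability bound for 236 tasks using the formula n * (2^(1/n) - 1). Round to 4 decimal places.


Compute 2^(1/236) = 1.0029413817
Subtract 1: 1.0029413817 - 1 = 0.0029413817
Multiply by n: 236 * 0.0029413817 = 0.6941660812
Round to 4 dp: 0.6942

0.6942


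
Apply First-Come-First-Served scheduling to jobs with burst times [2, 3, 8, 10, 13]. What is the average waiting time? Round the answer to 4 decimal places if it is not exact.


FCFS order (as given): [2, 3, 8, 10, 13]
Waiting times:
  Job 1: wait = 0
  Job 2: wait = 2
  Job 3: wait = 5
  Job 4: wait = 13
  Job 5: wait = 23
Sum of waiting times = 43
Average waiting time = 43/5 = 8.6

8.6


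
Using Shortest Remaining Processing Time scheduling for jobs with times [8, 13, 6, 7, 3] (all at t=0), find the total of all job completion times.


Since all jobs arrive at t=0, SRPT equals SPT ordering.
SPT order: [3, 6, 7, 8, 13]
Completion times:
  Job 1: p=3, C=3
  Job 2: p=6, C=9
  Job 3: p=7, C=16
  Job 4: p=8, C=24
  Job 5: p=13, C=37
Total completion time = 3 + 9 + 16 + 24 + 37 = 89

89


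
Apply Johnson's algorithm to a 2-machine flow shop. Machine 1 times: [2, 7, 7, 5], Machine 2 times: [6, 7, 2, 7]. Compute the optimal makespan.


Apply Johnson's rule:
  Group 1 (a <= b): [(1, 2, 6), (4, 5, 7), (2, 7, 7)]
  Group 2 (a > b): [(3, 7, 2)]
Optimal job order: [1, 4, 2, 3]
Schedule:
  Job 1: M1 done at 2, M2 done at 8
  Job 4: M1 done at 7, M2 done at 15
  Job 2: M1 done at 14, M2 done at 22
  Job 3: M1 done at 21, M2 done at 24
Makespan = 24

24


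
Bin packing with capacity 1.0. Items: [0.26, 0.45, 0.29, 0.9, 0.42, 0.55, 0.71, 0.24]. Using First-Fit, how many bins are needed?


Place items sequentially using First-Fit:
  Item 0.26 -> new Bin 1
  Item 0.45 -> Bin 1 (now 0.71)
  Item 0.29 -> Bin 1 (now 1.0)
  Item 0.9 -> new Bin 2
  Item 0.42 -> new Bin 3
  Item 0.55 -> Bin 3 (now 0.97)
  Item 0.71 -> new Bin 4
  Item 0.24 -> Bin 4 (now 0.95)
Total bins used = 4

4


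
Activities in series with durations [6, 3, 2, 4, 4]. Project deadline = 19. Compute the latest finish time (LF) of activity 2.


LF(activity 2) = deadline - sum of successor durations
Successors: activities 3 through 5 with durations [2, 4, 4]
Sum of successor durations = 10
LF = 19 - 10 = 9

9


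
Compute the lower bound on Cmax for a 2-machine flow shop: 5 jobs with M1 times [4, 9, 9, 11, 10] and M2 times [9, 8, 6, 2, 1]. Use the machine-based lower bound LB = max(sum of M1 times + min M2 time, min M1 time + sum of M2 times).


LB1 = sum(M1 times) + min(M2 times) = 43 + 1 = 44
LB2 = min(M1 times) + sum(M2 times) = 4 + 26 = 30
Lower bound = max(LB1, LB2) = max(44, 30) = 44

44


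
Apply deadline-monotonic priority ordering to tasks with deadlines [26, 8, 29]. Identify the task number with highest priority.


Sort tasks by relative deadline (ascending):
  Task 2: deadline = 8
  Task 1: deadline = 26
  Task 3: deadline = 29
Priority order (highest first): [2, 1, 3]
Highest priority task = 2

2


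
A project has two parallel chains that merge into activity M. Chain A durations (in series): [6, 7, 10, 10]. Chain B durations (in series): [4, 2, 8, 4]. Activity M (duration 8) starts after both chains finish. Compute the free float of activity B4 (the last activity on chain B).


ES(B4) = sum of predecessors on chain B = 14
EF(B4) = ES + duration = 14 + 4 = 18
Successor of B4 is M. ES(M) = max(sum(A), sum(B)) = max(33, 18) = 33
Free float = ES(successor) - EF(current) = 33 - 18 = 15

15


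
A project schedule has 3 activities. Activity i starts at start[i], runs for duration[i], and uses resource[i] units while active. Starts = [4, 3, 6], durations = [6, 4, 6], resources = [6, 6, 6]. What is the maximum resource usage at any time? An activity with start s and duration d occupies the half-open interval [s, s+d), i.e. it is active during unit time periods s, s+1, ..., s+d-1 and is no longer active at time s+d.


Each activity i is active on [start_i, start_i + duration_i).
Compute total resource usage per time slot:
  t=0: active resources = [], total = 0
  t=1: active resources = [], total = 0
  t=2: active resources = [], total = 0
  t=3: active resources = [6], total = 6
  t=4: active resources = [6, 6], total = 12
  t=5: active resources = [6, 6], total = 12
  t=6: active resources = [6, 6, 6], total = 18
  t=7: active resources = [6, 6], total = 12
  t=8: active resources = [6, 6], total = 12
  t=9: active resources = [6, 6], total = 12
  t=10: active resources = [6], total = 6
  t=11: active resources = [6], total = 6
Peak resource demand = 18

18


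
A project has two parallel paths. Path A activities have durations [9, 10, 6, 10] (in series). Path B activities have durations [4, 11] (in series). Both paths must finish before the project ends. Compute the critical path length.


Path A total = 9 + 10 + 6 + 10 = 35
Path B total = 4 + 11 = 15
Critical path = longest path = max(35, 15) = 35

35


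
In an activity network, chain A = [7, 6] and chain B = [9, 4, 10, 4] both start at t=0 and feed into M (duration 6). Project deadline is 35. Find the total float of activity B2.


Forward pass: ES(B2) = sum of predecessors on chain B = 9
EF = ES + duration = 9 + 4 = 13
Backward pass: LF(M) = deadline = 35; LS(M) = 35 - 6 = 29
LF(B2) = LS(M) - sum(successors on chain B) = 29 - 14 = 15
LS = LF - duration = 15 - 4 = 11
Total float = LS - ES = 11 - 9 = 2

2


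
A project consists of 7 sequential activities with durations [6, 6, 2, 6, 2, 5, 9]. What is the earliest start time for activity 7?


Activity 7 starts after activities 1 through 6 complete.
Predecessor durations: [6, 6, 2, 6, 2, 5]
ES = 6 + 6 + 2 + 6 + 2 + 5 = 27

27


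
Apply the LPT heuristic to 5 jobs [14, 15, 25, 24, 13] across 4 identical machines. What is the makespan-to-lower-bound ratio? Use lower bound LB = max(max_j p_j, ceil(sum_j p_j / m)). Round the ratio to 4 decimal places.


LPT order: [25, 24, 15, 14, 13]
Machine loads after assignment: [25, 24, 15, 27]
LPT makespan = 27
Lower bound = max(max_job, ceil(total/4)) = max(25, 23) = 25
Ratio = 27 / 25 = 1.08

1.08


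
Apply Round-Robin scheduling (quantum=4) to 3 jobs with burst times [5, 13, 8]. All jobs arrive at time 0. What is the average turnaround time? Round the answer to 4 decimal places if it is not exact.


Time quantum = 4
Execution trace:
  J1 runs 4 units, time = 4
  J2 runs 4 units, time = 8
  J3 runs 4 units, time = 12
  J1 runs 1 units, time = 13
  J2 runs 4 units, time = 17
  J3 runs 4 units, time = 21
  J2 runs 4 units, time = 25
  J2 runs 1 units, time = 26
Finish times: [13, 26, 21]
Average turnaround = 60/3 = 20.0

20.0


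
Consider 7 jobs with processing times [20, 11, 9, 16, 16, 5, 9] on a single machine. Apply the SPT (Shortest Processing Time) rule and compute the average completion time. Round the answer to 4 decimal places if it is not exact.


Sort jobs by processing time (SPT order): [5, 9, 9, 11, 16, 16, 20]
Compute completion times sequentially:
  Job 1: processing = 5, completes at 5
  Job 2: processing = 9, completes at 14
  Job 3: processing = 9, completes at 23
  Job 4: processing = 11, completes at 34
  Job 5: processing = 16, completes at 50
  Job 6: processing = 16, completes at 66
  Job 7: processing = 20, completes at 86
Sum of completion times = 278
Average completion time = 278/7 = 39.7143

39.7143


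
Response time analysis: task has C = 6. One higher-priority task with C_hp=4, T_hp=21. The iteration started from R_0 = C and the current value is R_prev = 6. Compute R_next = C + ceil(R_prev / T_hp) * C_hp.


R_next = C + ceil(R_prev / T_hp) * C_hp
ceil(6 / 21) = ceil(0.2857) = 1
Interference = 1 * 4 = 4
R_next = 6 + 4 = 10

10


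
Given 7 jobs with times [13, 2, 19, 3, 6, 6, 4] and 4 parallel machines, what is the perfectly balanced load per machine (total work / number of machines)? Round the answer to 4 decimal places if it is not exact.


Total processing time = 13 + 2 + 19 + 3 + 6 + 6 + 4 = 53
Number of machines = 4
Ideal balanced load = 53 / 4 = 13.25

13.25


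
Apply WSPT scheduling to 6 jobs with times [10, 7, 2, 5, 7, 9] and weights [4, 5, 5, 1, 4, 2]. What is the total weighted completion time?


Compute p/w ratios and sort ascending (WSPT): [(2, 5), (7, 5), (7, 4), (10, 4), (9, 2), (5, 1)]
Compute weighted completion times:
  Job (p=2,w=5): C=2, w*C=5*2=10
  Job (p=7,w=5): C=9, w*C=5*9=45
  Job (p=7,w=4): C=16, w*C=4*16=64
  Job (p=10,w=4): C=26, w*C=4*26=104
  Job (p=9,w=2): C=35, w*C=2*35=70
  Job (p=5,w=1): C=40, w*C=1*40=40
Total weighted completion time = 333

333


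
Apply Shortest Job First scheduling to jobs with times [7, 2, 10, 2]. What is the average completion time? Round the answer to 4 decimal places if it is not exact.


SJF order (ascending): [2, 2, 7, 10]
Completion times:
  Job 1: burst=2, C=2
  Job 2: burst=2, C=4
  Job 3: burst=7, C=11
  Job 4: burst=10, C=21
Average completion = 38/4 = 9.5

9.5


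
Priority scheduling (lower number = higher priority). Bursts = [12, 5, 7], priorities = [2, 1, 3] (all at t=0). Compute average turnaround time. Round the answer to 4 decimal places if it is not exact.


Sort by priority (ascending = highest first):
Order: [(1, 5), (2, 12), (3, 7)]
Completion times:
  Priority 1, burst=5, C=5
  Priority 2, burst=12, C=17
  Priority 3, burst=7, C=24
Average turnaround = 46/3 = 15.3333

15.3333


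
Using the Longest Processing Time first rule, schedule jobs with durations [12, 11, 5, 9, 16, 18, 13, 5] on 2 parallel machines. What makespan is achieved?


Sort jobs in decreasing order (LPT): [18, 16, 13, 12, 11, 9, 5, 5]
Assign each job to the least loaded machine:
  Machine 1: jobs [18, 12, 9, 5], load = 44
  Machine 2: jobs [16, 13, 11, 5], load = 45
Makespan = max load = 45

45


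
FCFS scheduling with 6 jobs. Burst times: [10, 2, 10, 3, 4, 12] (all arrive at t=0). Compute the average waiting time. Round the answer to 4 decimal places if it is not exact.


FCFS order (as given): [10, 2, 10, 3, 4, 12]
Waiting times:
  Job 1: wait = 0
  Job 2: wait = 10
  Job 3: wait = 12
  Job 4: wait = 22
  Job 5: wait = 25
  Job 6: wait = 29
Sum of waiting times = 98
Average waiting time = 98/6 = 16.3333

16.3333


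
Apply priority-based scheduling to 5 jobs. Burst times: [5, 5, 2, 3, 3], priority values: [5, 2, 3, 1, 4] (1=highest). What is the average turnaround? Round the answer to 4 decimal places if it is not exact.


Sort by priority (ascending = highest first):
Order: [(1, 3), (2, 5), (3, 2), (4, 3), (5, 5)]
Completion times:
  Priority 1, burst=3, C=3
  Priority 2, burst=5, C=8
  Priority 3, burst=2, C=10
  Priority 4, burst=3, C=13
  Priority 5, burst=5, C=18
Average turnaround = 52/5 = 10.4

10.4


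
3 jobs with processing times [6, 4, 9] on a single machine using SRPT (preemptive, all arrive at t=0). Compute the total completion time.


Since all jobs arrive at t=0, SRPT equals SPT ordering.
SPT order: [4, 6, 9]
Completion times:
  Job 1: p=4, C=4
  Job 2: p=6, C=10
  Job 3: p=9, C=19
Total completion time = 4 + 10 + 19 = 33

33


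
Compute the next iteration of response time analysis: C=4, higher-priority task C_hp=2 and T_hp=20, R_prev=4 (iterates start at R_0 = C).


R_next = C + ceil(R_prev / T_hp) * C_hp
ceil(4 / 20) = ceil(0.2) = 1
Interference = 1 * 2 = 2
R_next = 4 + 2 = 6

6


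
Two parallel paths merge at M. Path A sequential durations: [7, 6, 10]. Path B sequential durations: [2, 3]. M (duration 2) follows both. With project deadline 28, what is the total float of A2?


Forward pass: ES(A2) = sum of predecessors on chain A = 7
EF = ES + duration = 7 + 6 = 13
Backward pass: LF(M) = deadline = 28; LS(M) = 28 - 2 = 26
LF(A2) = LS(M) - sum(successors on chain A) = 26 - 10 = 16
LS = LF - duration = 16 - 6 = 10
Total float = LS - ES = 10 - 7 = 3

3


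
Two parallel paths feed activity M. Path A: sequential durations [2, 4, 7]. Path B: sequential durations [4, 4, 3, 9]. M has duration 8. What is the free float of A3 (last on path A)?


ES(A3) = sum of predecessors on chain A = 6
EF(A3) = ES + duration = 6 + 7 = 13
Successor of A3 is M. ES(M) = max(sum(A), sum(B)) = max(13, 20) = 20
Free float = ES(successor) - EF(current) = 20 - 13 = 7

7


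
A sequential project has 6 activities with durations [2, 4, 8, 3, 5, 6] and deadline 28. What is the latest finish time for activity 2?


LF(activity 2) = deadline - sum of successor durations
Successors: activities 3 through 6 with durations [8, 3, 5, 6]
Sum of successor durations = 22
LF = 28 - 22 = 6

6


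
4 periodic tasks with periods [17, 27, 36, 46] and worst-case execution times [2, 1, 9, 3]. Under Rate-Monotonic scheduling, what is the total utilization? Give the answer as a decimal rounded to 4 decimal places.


Compute individual utilizations (exact fractions):
  Task 1: C/T = 2/17 (approx. 0.1176)
  Task 2: C/T = 1/27 (approx. 0.037)
  Task 3: C/T = 9/36 = 1/4 (approx. 0.25)
  Task 4: C/T = 3/46 (approx. 0.0652)
Total utilization U = 2/17 + 1/27 + 1/4 + 3/46 = 19843/42228
Rounded to 4 decimal places: U = 0.4699
RM (Liu & Layland) bound for 4 tasks = 0.756828; compare with U = 19843/42228 (approx. 0.469901)
U <= bound, so schedulable by RM sufficient condition.

0.4699


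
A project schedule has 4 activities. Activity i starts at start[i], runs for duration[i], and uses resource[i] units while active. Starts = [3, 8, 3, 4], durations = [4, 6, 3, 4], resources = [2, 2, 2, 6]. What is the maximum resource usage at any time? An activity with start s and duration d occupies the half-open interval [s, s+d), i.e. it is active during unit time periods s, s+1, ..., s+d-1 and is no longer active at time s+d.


Each activity i is active on [start_i, start_i + duration_i).
Compute total resource usage per time slot:
  t=0: active resources = [], total = 0
  t=1: active resources = [], total = 0
  t=2: active resources = [], total = 0
  t=3: active resources = [2, 2], total = 4
  t=4: active resources = [2, 2, 6], total = 10
  t=5: active resources = [2, 2, 6], total = 10
  t=6: active resources = [2, 6], total = 8
  t=7: active resources = [6], total = 6
  t=8: active resources = [2], total = 2
  t=9: active resources = [2], total = 2
  t=10: active resources = [2], total = 2
  t=11: active resources = [2], total = 2
  t=12: active resources = [2], total = 2
  t=13: active resources = [2], total = 2
Peak resource demand = 10

10


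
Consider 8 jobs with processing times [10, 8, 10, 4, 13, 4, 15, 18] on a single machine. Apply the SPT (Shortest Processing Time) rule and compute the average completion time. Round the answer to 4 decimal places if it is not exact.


Sort jobs by processing time (SPT order): [4, 4, 8, 10, 10, 13, 15, 18]
Compute completion times sequentially:
  Job 1: processing = 4, completes at 4
  Job 2: processing = 4, completes at 8
  Job 3: processing = 8, completes at 16
  Job 4: processing = 10, completes at 26
  Job 5: processing = 10, completes at 36
  Job 6: processing = 13, completes at 49
  Job 7: processing = 15, completes at 64
  Job 8: processing = 18, completes at 82
Sum of completion times = 285
Average completion time = 285/8 = 35.625

35.625


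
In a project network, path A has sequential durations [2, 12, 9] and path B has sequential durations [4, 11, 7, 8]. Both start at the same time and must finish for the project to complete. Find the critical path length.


Path A total = 2 + 12 + 9 = 23
Path B total = 4 + 11 + 7 + 8 = 30
Critical path = longest path = max(23, 30) = 30

30


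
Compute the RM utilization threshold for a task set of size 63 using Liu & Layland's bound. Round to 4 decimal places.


Compute 2^(1/63) = 1.0110630845
Subtract 1: 1.0110630845 - 1 = 0.0110630845
Multiply by n: 63 * 0.0110630845 = 0.6969743235
Round to 4 dp: 0.6970

0.6970


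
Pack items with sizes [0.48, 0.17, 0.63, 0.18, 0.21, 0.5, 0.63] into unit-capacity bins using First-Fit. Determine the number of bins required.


Place items sequentially using First-Fit:
  Item 0.48 -> new Bin 1
  Item 0.17 -> Bin 1 (now 0.65)
  Item 0.63 -> new Bin 2
  Item 0.18 -> Bin 1 (now 0.83)
  Item 0.21 -> Bin 2 (now 0.84)
  Item 0.5 -> new Bin 3
  Item 0.63 -> new Bin 4
Total bins used = 4

4


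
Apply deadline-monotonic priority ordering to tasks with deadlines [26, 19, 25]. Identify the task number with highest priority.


Sort tasks by relative deadline (ascending):
  Task 2: deadline = 19
  Task 3: deadline = 25
  Task 1: deadline = 26
Priority order (highest first): [2, 3, 1]
Highest priority task = 2

2


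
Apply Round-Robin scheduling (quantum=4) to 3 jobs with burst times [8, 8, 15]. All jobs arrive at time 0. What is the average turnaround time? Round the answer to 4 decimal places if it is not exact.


Time quantum = 4
Execution trace:
  J1 runs 4 units, time = 4
  J2 runs 4 units, time = 8
  J3 runs 4 units, time = 12
  J1 runs 4 units, time = 16
  J2 runs 4 units, time = 20
  J3 runs 4 units, time = 24
  J3 runs 4 units, time = 28
  J3 runs 3 units, time = 31
Finish times: [16, 20, 31]
Average turnaround = 67/3 = 22.3333

22.3333


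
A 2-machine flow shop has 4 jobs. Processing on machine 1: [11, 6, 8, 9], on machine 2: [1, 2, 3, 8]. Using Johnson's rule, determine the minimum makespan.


Apply Johnson's rule:
  Group 1 (a <= b): []
  Group 2 (a > b): [(4, 9, 8), (3, 8, 3), (2, 6, 2), (1, 11, 1)]
Optimal job order: [4, 3, 2, 1]
Schedule:
  Job 4: M1 done at 9, M2 done at 17
  Job 3: M1 done at 17, M2 done at 20
  Job 2: M1 done at 23, M2 done at 25
  Job 1: M1 done at 34, M2 done at 35
Makespan = 35

35


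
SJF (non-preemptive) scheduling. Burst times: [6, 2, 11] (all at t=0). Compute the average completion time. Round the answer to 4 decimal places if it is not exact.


SJF order (ascending): [2, 6, 11]
Completion times:
  Job 1: burst=2, C=2
  Job 2: burst=6, C=8
  Job 3: burst=11, C=19
Average completion = 29/3 = 9.6667

9.6667


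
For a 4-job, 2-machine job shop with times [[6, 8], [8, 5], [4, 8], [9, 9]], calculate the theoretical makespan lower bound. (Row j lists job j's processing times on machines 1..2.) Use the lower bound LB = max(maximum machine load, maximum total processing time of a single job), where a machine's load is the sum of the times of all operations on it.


Machine loads:
  Machine 1: 6 + 8 + 4 + 9 = 27
  Machine 2: 8 + 5 + 8 + 9 = 30
Max machine load = 30
Job totals:
  Job 1: 14
  Job 2: 13
  Job 3: 12
  Job 4: 18
Max job total = 18
Lower bound = max(30, 18) = 30

30


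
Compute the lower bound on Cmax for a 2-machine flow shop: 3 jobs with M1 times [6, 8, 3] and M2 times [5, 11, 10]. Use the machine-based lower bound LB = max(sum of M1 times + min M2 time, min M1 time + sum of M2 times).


LB1 = sum(M1 times) + min(M2 times) = 17 + 5 = 22
LB2 = min(M1 times) + sum(M2 times) = 3 + 26 = 29
Lower bound = max(LB1, LB2) = max(22, 29) = 29

29


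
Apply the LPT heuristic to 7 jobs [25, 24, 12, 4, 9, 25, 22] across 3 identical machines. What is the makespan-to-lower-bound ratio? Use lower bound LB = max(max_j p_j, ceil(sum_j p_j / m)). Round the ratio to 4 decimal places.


LPT order: [25, 25, 24, 22, 12, 9, 4]
Machine loads after assignment: [37, 38, 46]
LPT makespan = 46
Lower bound = max(max_job, ceil(total/3)) = max(25, 41) = 41
Ratio = 46 / 41 = 1.122

1.122


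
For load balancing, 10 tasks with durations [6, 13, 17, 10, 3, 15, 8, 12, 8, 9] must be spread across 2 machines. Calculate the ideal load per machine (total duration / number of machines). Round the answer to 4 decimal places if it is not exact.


Total processing time = 6 + 13 + 17 + 10 + 3 + 15 + 8 + 12 + 8 + 9 = 101
Number of machines = 2
Ideal balanced load = 101 / 2 = 50.5

50.5


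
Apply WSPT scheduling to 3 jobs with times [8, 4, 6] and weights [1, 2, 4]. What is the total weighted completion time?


Compute p/w ratios and sort ascending (WSPT): [(6, 4), (4, 2), (8, 1)]
Compute weighted completion times:
  Job (p=6,w=4): C=6, w*C=4*6=24
  Job (p=4,w=2): C=10, w*C=2*10=20
  Job (p=8,w=1): C=18, w*C=1*18=18
Total weighted completion time = 62

62


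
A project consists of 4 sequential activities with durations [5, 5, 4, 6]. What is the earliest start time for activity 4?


Activity 4 starts after activities 1 through 3 complete.
Predecessor durations: [5, 5, 4]
ES = 5 + 5 + 4 = 14

14


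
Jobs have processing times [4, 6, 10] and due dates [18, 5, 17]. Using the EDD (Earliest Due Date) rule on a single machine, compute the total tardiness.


Sort by due date (EDD order): [(6, 5), (10, 17), (4, 18)]
Compute completion times and tardiness:
  Job 1: p=6, d=5, C=6, tardiness=max(0,6-5)=1
  Job 2: p=10, d=17, C=16, tardiness=max(0,16-17)=0
  Job 3: p=4, d=18, C=20, tardiness=max(0,20-18)=2
Total tardiness = 3

3


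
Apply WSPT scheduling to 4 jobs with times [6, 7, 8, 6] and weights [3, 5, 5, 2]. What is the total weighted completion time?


Compute p/w ratios and sort ascending (WSPT): [(7, 5), (8, 5), (6, 3), (6, 2)]
Compute weighted completion times:
  Job (p=7,w=5): C=7, w*C=5*7=35
  Job (p=8,w=5): C=15, w*C=5*15=75
  Job (p=6,w=3): C=21, w*C=3*21=63
  Job (p=6,w=2): C=27, w*C=2*27=54
Total weighted completion time = 227

227


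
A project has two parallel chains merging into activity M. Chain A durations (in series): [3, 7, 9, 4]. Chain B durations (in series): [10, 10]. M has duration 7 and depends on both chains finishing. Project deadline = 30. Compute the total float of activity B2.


Forward pass: ES(B2) = sum of predecessors on chain B = 10
EF = ES + duration = 10 + 10 = 20
Backward pass: LF(M) = deadline = 30; LS(M) = 30 - 7 = 23
LF(B2) = LS(M) - sum(successors on chain B) = 23 - 0 = 23
LS = LF - duration = 23 - 10 = 13
Total float = LS - ES = 13 - 10 = 3

3


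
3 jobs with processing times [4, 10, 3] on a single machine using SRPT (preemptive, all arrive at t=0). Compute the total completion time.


Since all jobs arrive at t=0, SRPT equals SPT ordering.
SPT order: [3, 4, 10]
Completion times:
  Job 1: p=3, C=3
  Job 2: p=4, C=7
  Job 3: p=10, C=17
Total completion time = 3 + 7 + 17 = 27

27


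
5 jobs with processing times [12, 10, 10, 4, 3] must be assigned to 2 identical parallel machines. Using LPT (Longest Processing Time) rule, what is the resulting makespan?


Sort jobs in decreasing order (LPT): [12, 10, 10, 4, 3]
Assign each job to the least loaded machine:
  Machine 1: jobs [12, 4, 3], load = 19
  Machine 2: jobs [10, 10], load = 20
Makespan = max load = 20

20


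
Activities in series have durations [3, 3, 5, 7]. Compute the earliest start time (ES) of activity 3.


Activity 3 starts after activities 1 through 2 complete.
Predecessor durations: [3, 3]
ES = 3 + 3 = 6

6


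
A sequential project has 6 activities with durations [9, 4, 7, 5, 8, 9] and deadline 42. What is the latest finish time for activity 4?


LF(activity 4) = deadline - sum of successor durations
Successors: activities 5 through 6 with durations [8, 9]
Sum of successor durations = 17
LF = 42 - 17 = 25

25


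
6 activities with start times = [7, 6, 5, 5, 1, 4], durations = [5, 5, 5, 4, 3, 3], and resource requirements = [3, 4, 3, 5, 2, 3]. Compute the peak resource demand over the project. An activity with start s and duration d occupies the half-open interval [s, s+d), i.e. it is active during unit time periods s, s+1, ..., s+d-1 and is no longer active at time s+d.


Each activity i is active on [start_i, start_i + duration_i).
Compute total resource usage per time slot:
  t=0: active resources = [], total = 0
  t=1: active resources = [2], total = 2
  t=2: active resources = [2], total = 2
  t=3: active resources = [2], total = 2
  t=4: active resources = [3], total = 3
  t=5: active resources = [3, 5, 3], total = 11
  t=6: active resources = [4, 3, 5, 3], total = 15
  t=7: active resources = [3, 4, 3, 5], total = 15
  t=8: active resources = [3, 4, 3, 5], total = 15
  t=9: active resources = [3, 4, 3], total = 10
  t=10: active resources = [3, 4], total = 7
  t=11: active resources = [3], total = 3
Peak resource demand = 15

15


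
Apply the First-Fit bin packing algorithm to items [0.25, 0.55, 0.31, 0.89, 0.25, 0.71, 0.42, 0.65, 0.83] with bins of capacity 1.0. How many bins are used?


Place items sequentially using First-Fit:
  Item 0.25 -> new Bin 1
  Item 0.55 -> Bin 1 (now 0.8)
  Item 0.31 -> new Bin 2
  Item 0.89 -> new Bin 3
  Item 0.25 -> Bin 2 (now 0.56)
  Item 0.71 -> new Bin 4
  Item 0.42 -> Bin 2 (now 0.98)
  Item 0.65 -> new Bin 5
  Item 0.83 -> new Bin 6
Total bins used = 6

6


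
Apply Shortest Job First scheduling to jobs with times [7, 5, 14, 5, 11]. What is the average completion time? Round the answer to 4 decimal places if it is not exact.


SJF order (ascending): [5, 5, 7, 11, 14]
Completion times:
  Job 1: burst=5, C=5
  Job 2: burst=5, C=10
  Job 3: burst=7, C=17
  Job 4: burst=11, C=28
  Job 5: burst=14, C=42
Average completion = 102/5 = 20.4

20.4


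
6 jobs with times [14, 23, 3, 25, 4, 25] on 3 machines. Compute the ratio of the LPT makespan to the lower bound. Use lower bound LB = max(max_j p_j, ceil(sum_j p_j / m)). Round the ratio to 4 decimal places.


LPT order: [25, 25, 23, 14, 4, 3]
Machine loads after assignment: [29, 28, 37]
LPT makespan = 37
Lower bound = max(max_job, ceil(total/3)) = max(25, 32) = 32
Ratio = 37 / 32 = 1.1563

1.1563


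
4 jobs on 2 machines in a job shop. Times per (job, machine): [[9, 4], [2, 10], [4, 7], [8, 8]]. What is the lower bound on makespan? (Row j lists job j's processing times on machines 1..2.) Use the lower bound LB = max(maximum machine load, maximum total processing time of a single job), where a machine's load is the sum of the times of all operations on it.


Machine loads:
  Machine 1: 9 + 2 + 4 + 8 = 23
  Machine 2: 4 + 10 + 7 + 8 = 29
Max machine load = 29
Job totals:
  Job 1: 13
  Job 2: 12
  Job 3: 11
  Job 4: 16
Max job total = 16
Lower bound = max(29, 16) = 29

29


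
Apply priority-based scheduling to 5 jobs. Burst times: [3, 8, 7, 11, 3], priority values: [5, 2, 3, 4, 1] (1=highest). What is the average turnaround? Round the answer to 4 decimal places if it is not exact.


Sort by priority (ascending = highest first):
Order: [(1, 3), (2, 8), (3, 7), (4, 11), (5, 3)]
Completion times:
  Priority 1, burst=3, C=3
  Priority 2, burst=8, C=11
  Priority 3, burst=7, C=18
  Priority 4, burst=11, C=29
  Priority 5, burst=3, C=32
Average turnaround = 93/5 = 18.6

18.6


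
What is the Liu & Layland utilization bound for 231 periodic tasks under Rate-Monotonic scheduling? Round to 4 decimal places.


Compute 2^(1/231) = 1.0030051436
Subtract 1: 1.0030051436 - 1 = 0.0030051436
Multiply by n: 231 * 0.0030051436 = 0.6941881716
Round to 4 dp: 0.6942

0.6942


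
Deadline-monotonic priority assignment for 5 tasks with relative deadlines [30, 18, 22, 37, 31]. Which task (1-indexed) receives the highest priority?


Sort tasks by relative deadline (ascending):
  Task 2: deadline = 18
  Task 3: deadline = 22
  Task 1: deadline = 30
  Task 5: deadline = 31
  Task 4: deadline = 37
Priority order (highest first): [2, 3, 1, 5, 4]
Highest priority task = 2

2


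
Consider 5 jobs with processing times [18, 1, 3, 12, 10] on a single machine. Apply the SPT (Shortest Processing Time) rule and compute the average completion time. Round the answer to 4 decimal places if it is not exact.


Sort jobs by processing time (SPT order): [1, 3, 10, 12, 18]
Compute completion times sequentially:
  Job 1: processing = 1, completes at 1
  Job 2: processing = 3, completes at 4
  Job 3: processing = 10, completes at 14
  Job 4: processing = 12, completes at 26
  Job 5: processing = 18, completes at 44
Sum of completion times = 89
Average completion time = 89/5 = 17.8

17.8


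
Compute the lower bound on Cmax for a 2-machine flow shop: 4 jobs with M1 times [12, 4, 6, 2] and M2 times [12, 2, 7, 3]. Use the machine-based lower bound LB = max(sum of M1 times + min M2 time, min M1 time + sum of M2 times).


LB1 = sum(M1 times) + min(M2 times) = 24 + 2 = 26
LB2 = min(M1 times) + sum(M2 times) = 2 + 24 = 26
Lower bound = max(LB1, LB2) = max(26, 26) = 26

26


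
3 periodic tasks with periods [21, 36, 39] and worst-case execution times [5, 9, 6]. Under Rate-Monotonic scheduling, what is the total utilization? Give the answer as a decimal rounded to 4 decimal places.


Compute individual utilizations (exact fractions):
  Task 1: C/T = 5/21 (approx. 0.2381)
  Task 2: C/T = 9/36 = 1/4 (approx. 0.25)
  Task 3: C/T = 6/39 = 2/13 (approx. 0.1538)
Total utilization U = 5/21 + 1/4 + 2/13 = 701/1092
Rounded to 4 decimal places: U = 0.6419
RM (Liu & Layland) bound for 3 tasks = 0.779763; compare with U = 701/1092 (approx. 0.641941)
U <= bound, so schedulable by RM sufficient condition.

0.6419


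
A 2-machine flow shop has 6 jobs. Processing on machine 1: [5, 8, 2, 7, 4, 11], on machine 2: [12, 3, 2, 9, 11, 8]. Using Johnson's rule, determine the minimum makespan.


Apply Johnson's rule:
  Group 1 (a <= b): [(3, 2, 2), (5, 4, 11), (1, 5, 12), (4, 7, 9)]
  Group 2 (a > b): [(6, 11, 8), (2, 8, 3)]
Optimal job order: [3, 5, 1, 4, 6, 2]
Schedule:
  Job 3: M1 done at 2, M2 done at 4
  Job 5: M1 done at 6, M2 done at 17
  Job 1: M1 done at 11, M2 done at 29
  Job 4: M1 done at 18, M2 done at 38
  Job 6: M1 done at 29, M2 done at 46
  Job 2: M1 done at 37, M2 done at 49
Makespan = 49

49


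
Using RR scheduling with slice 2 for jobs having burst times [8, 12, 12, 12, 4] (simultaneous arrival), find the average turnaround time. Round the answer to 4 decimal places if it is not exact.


Time quantum = 2
Execution trace:
  J1 runs 2 units, time = 2
  J2 runs 2 units, time = 4
  J3 runs 2 units, time = 6
  J4 runs 2 units, time = 8
  J5 runs 2 units, time = 10
  J1 runs 2 units, time = 12
  J2 runs 2 units, time = 14
  J3 runs 2 units, time = 16
  J4 runs 2 units, time = 18
  J5 runs 2 units, time = 20
  J1 runs 2 units, time = 22
  J2 runs 2 units, time = 24
  J3 runs 2 units, time = 26
  J4 runs 2 units, time = 28
  J1 runs 2 units, time = 30
  J2 runs 2 units, time = 32
  J3 runs 2 units, time = 34
  J4 runs 2 units, time = 36
  J2 runs 2 units, time = 38
  J3 runs 2 units, time = 40
  J4 runs 2 units, time = 42
  J2 runs 2 units, time = 44
  J3 runs 2 units, time = 46
  J4 runs 2 units, time = 48
Finish times: [30, 44, 46, 48, 20]
Average turnaround = 188/5 = 37.6

37.6


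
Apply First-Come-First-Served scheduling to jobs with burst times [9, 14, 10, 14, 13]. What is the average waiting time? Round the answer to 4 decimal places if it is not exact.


FCFS order (as given): [9, 14, 10, 14, 13]
Waiting times:
  Job 1: wait = 0
  Job 2: wait = 9
  Job 3: wait = 23
  Job 4: wait = 33
  Job 5: wait = 47
Sum of waiting times = 112
Average waiting time = 112/5 = 22.4

22.4


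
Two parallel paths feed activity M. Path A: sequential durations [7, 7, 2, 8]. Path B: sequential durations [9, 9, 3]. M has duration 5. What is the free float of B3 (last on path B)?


ES(B3) = sum of predecessors on chain B = 18
EF(B3) = ES + duration = 18 + 3 = 21
Successor of B3 is M. ES(M) = max(sum(A), sum(B)) = max(24, 21) = 24
Free float = ES(successor) - EF(current) = 24 - 21 = 3

3


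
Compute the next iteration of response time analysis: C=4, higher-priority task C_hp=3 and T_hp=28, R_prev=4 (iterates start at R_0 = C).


R_next = C + ceil(R_prev / T_hp) * C_hp
ceil(4 / 28) = ceil(0.1429) = 1
Interference = 1 * 3 = 3
R_next = 4 + 3 = 7

7


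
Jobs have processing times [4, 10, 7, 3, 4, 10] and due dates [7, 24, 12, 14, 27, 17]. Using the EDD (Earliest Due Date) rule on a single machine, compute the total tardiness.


Sort by due date (EDD order): [(4, 7), (7, 12), (3, 14), (10, 17), (10, 24), (4, 27)]
Compute completion times and tardiness:
  Job 1: p=4, d=7, C=4, tardiness=max(0,4-7)=0
  Job 2: p=7, d=12, C=11, tardiness=max(0,11-12)=0
  Job 3: p=3, d=14, C=14, tardiness=max(0,14-14)=0
  Job 4: p=10, d=17, C=24, tardiness=max(0,24-17)=7
  Job 5: p=10, d=24, C=34, tardiness=max(0,34-24)=10
  Job 6: p=4, d=27, C=38, tardiness=max(0,38-27)=11
Total tardiness = 28

28
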